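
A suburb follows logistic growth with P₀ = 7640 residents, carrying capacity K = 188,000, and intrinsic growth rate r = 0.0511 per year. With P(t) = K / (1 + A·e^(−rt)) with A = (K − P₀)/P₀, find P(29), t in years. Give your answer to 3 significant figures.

≈ 29,500 residents

A = (188000 − 7640)/7640 = 23.60733
P(29) = 188000 / (1 + 23.60733·e^(−0.0511·29)) = 188000 / (1 + 23.60733·0.227206)
= 188000 / 6.36372 ≈ 29542.48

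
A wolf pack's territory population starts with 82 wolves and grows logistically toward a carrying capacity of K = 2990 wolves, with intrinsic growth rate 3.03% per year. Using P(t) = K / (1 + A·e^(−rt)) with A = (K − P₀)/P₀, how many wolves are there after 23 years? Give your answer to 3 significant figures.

A = (2990 − 82)/82 = 35.46341
P(23) = 2990 / (1 + 35.46341·e^(−0.0303·23)) = 2990 / (1 + 35.46341·0.498127)
= 2990 / 18.66529 ≈ 160.19

≈ 160 wolves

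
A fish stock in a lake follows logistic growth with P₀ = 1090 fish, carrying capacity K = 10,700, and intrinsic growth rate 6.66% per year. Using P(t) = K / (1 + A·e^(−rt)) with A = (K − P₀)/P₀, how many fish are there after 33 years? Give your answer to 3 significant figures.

≈ 5,410 fish

A = (10700 − 1090)/1090 = 8.81651
P(33) = 10700 / (1 + 8.81651·e^(−0.0666·33)) = 10700 / (1 + 8.81651·0.111047)
= 10700 / 1.97905 ≈ 5406.64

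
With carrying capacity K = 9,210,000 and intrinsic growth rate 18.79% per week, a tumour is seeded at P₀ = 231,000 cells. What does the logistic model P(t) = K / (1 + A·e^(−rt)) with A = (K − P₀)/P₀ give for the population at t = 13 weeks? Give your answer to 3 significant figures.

A = (9210000 − 231000)/231000 = 38.87013
P(13) = 9210000 / (1 + 38.87013·e^(−0.1879·13)) = 9210000 / (1 + 38.87013·0.086926)
= 9210000 / 4.37882 ≈ 2103307.1

≈ 2,100,000 cells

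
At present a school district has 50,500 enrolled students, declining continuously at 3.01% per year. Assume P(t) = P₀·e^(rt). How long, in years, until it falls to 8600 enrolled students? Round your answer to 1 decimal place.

t ≈ 58.8 years

8600 = 50500 · e^(-0.0301·t)
t = ln(8600/50500) / -0.0301 = ln(0.1703) / -0.0301 = -1.77021 / -0.0301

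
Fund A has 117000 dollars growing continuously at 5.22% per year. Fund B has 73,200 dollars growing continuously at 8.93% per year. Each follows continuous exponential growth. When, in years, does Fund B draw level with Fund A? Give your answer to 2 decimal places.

117000·e^(0.0522t) = 73200·e^(0.0893t)
117000/73200 = e^((0.0893 − 0.0522)t) → ln(1.59836) = 0.0371·t
t = 0.46898 / 0.0371

t ≈ 12.64 years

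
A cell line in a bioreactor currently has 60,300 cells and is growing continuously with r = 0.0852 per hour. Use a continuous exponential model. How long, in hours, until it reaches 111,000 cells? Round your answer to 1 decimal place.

111000 = 60300 · e^(0.0852·t)
t = ln(111000/60300) / 0.0852 = ln(1.8408) / 0.0852 = 0.6102 / 0.0852

t ≈ 7.2 hours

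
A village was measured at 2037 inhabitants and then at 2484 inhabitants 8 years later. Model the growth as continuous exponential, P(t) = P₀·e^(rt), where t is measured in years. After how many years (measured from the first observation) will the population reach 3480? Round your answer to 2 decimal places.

r = ln(2484/2037) / 8 ≈ 0.024799 per year
t = ln(3480/2037) / r = 0.53555 / 0.024799 ≈ 21.596

t ≈ 21.60 years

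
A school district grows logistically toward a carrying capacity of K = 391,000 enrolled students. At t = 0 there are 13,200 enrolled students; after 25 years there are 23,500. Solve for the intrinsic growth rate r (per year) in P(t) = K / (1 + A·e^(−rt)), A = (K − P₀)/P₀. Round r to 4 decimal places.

A = (391000 − 13200)/13200 = 28.62121
23500 = 391000/(1 + 28.62121·e^(−r·25)) → e^(−25r) = (16.6383 − 1)/28.62121 = 0.546388
r = −ln(0.546388)/25 = 0.60443/25

r ≈ 0.0242 per year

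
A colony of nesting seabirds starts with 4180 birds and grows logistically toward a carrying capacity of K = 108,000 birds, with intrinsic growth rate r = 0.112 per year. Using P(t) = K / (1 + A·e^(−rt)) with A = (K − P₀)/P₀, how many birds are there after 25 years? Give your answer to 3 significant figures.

≈ 43,000 birds

A = (108000 − 4180)/4180 = 24.83732
P(25) = 108000 / (1 + 24.83732·e^(−0.112·25)) = 108000 / (1 + 24.83732·0.06081)
= 108000 / 2.51036 ≈ 43021.73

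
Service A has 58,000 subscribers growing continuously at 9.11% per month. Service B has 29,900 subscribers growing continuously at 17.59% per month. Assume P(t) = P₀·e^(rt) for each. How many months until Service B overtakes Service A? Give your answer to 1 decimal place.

58000·e^(0.0911t) = 29900·e^(0.1759t)
58000/29900 = e^((0.1759 − 0.0911)t) → ln(1.9398) = 0.0848·t
t = 0.66258 / 0.0848

t ≈ 7.8 months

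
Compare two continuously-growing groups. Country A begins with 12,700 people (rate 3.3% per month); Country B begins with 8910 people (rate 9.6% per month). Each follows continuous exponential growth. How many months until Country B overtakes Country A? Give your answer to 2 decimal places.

12700·e^(0.033t) = 8910·e^(0.096t)
12700/8910 = e^((0.096 − 0.033)t) → ln(1.42536) = 0.063·t
t = 0.35443 / 0.063

t ≈ 5.63 months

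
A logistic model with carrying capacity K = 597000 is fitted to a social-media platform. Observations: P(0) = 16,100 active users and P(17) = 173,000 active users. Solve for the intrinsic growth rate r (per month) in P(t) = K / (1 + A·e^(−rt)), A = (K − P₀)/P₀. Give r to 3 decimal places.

r ≈ 0.158 per month

A = (597000 − 16100)/16100 = 36.08075
173000 = 597000/(1 + 36.08075·e^(−r·17)) → e^(−17r) = (3.45087 − 1)/36.08075 = 0.067927
r = −ln(0.067927)/17 = 2.68932/17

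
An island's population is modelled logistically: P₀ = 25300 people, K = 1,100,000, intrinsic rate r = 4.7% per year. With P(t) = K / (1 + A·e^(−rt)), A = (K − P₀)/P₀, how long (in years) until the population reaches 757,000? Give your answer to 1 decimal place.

t ≈ 96.6 years

A = (1100000 − 25300)/25300 = 42.47826
757000 = 1100000/(1 + 42.47826·e^(−0.047t)) → 1 + 42.47826·e^(−0.047t) = 1.4531
e^(−0.047t) = 0.010667 → t = ln(93.7494)/0.047 = 4.54063/0.047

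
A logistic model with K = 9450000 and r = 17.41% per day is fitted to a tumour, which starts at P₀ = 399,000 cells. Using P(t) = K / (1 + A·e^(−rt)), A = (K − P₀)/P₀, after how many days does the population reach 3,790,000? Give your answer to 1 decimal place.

A = (9450000 − 399000)/399000 = 22.68421
3790000 = 9450000/(1 + 22.68421·e^(−0.1741t)) → 1 + 22.68421·e^(−0.1741t) = 2.4934
e^(−0.1741t) = 0.065835 → t = ln(15.1896)/0.1741 = 2.72061/0.1741

t ≈ 15.6 days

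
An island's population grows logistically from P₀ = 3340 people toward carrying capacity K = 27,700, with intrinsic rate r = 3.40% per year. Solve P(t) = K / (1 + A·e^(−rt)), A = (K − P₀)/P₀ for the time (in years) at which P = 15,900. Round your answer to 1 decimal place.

t ≈ 67.2 years

A = (27700 − 3340)/3340 = 7.29341
15900 = 27700/(1 + 7.29341·e^(−0.034t)) → 1 + 7.29341·e^(−0.034t) = 1.74214
e^(−0.034t) = 0.101755 → t = ln(9.82757)/0.034 = 2.28519/0.034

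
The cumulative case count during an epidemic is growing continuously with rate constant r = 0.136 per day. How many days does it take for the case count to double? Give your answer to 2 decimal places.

doubling time ≈ 5.10 days

doubling time = ln(2) / |r| = 0.69315 / 0.136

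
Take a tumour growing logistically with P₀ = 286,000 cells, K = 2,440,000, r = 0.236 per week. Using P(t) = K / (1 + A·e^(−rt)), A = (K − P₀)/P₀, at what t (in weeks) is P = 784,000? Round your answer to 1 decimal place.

t ≈ 5.4 weeks

A = (2440000 − 286000)/286000 = 7.53147
784000 = 2440000/(1 + 7.53147·e^(−0.236t)) → 1 + 7.53147·e^(−0.236t) = 3.11224
e^(−0.236t) = 0.280456 → t = ln(3.56562)/0.236 = 1.27134/0.236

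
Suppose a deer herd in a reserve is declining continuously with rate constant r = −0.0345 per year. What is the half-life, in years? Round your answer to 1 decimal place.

half-life = ln(2) / |r| = 0.69315 / 0.0345

half-life ≈ 20.1 years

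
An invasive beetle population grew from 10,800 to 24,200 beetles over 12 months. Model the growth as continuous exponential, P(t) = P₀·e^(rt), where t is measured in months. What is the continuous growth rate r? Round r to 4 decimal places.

24200 = 10800 · e^(r·12)
e^(12r) = 24200/10800 = 2.24074
r = ln(2.24074) / 12 = 0.80681 / 12

r ≈ 0.0672 per month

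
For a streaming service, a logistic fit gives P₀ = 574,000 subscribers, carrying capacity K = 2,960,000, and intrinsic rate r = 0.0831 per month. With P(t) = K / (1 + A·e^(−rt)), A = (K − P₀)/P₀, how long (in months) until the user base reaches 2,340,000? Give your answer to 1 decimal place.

A = (2960000 − 574000)/574000 = 4.15679
2340000 = 2960000/(1 + 4.15679·e^(−0.0831t)) → 1 + 4.15679·e^(−0.0831t) = 1.26496
e^(−0.0831t) = 0.063741 → t = ln(15.68855)/0.0831 = 2.75293/0.0831

t ≈ 33.1 months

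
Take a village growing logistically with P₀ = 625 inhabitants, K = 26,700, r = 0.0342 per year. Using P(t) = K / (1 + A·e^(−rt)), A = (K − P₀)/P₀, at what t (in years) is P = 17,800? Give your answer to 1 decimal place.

A = (26700 − 625)/625 = 41.72
17800 = 26700/(1 + 41.72·e^(−0.0342t)) → 1 + 41.72·e^(−0.0342t) = 1.5
e^(−0.0342t) = 0.011985 → t = ln(83.44)/0.0342 = 4.42413/0.0342

t ≈ 129.4 years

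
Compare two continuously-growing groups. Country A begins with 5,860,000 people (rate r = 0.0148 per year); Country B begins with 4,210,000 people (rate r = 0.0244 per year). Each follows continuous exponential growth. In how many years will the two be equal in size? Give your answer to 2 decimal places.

5860000·e^(0.0148t) = 4210000·e^(0.0244t)
5860000/4210000 = e^((0.0244 − 0.0148)t) → ln(1.39192) = 0.0096·t
t = 0.33069 / 0.0096

t ≈ 34.45 years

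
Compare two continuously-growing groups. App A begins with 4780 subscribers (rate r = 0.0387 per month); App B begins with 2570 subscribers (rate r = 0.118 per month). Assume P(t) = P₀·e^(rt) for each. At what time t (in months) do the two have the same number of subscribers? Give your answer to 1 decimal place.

t ≈ 7.8 months

4780·e^(0.0387t) = 2570·e^(0.118t)
4780/2570 = e^((0.118 − 0.0387)t) → ln(1.85992) = 0.0793·t
t = 0.62053 / 0.0793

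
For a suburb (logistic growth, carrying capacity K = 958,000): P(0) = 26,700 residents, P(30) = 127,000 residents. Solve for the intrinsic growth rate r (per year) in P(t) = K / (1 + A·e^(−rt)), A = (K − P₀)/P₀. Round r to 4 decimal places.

A = (958000 − 26700)/26700 = 34.88015
127000 = 958000/(1 + 34.88015·e^(−r·30)) → e^(−30r) = (7.54331 − 1)/34.88015 = 0.187594
r = −ln(0.187594)/30 = 1.67348/30

r ≈ 0.0558 per year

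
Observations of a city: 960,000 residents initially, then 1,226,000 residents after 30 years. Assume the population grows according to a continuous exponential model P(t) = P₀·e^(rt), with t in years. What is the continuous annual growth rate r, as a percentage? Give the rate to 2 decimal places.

1226000 = 960000 · e^(r·30)
e^(30r) = 1226000/960000 = 1.27708
r = ln(1.27708) / 30 = 0.24458 / 30

r ≈ 0.82% per year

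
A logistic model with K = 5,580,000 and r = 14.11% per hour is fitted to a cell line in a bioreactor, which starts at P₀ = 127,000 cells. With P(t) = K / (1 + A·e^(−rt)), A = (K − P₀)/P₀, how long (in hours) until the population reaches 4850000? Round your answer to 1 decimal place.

t ≈ 40.1 hours

A = (5580000 − 127000)/127000 = 42.93701
4850000 = 5580000/(1 + 42.93701·e^(−0.1411t)) → 1 + 42.93701·e^(−0.1411t) = 1.15052
e^(−0.1411t) = 0.003505 → t = ln(285.26642)/0.1411 = 5.65342/0.1411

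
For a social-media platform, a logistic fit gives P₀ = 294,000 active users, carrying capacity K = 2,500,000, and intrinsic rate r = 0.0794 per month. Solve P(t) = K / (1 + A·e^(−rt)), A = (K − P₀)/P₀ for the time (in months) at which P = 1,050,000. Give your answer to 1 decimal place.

t ≈ 21.3 months

A = (2500000 − 294000)/294000 = 7.5034
1050000 = 2500000/(1 + 7.5034·e^(−0.0794t)) → 1 + 7.5034·e^(−0.0794t) = 2.38095
e^(−0.0794t) = 0.184044 → t = ln(5.4335)/0.0794 = 1.69258/0.0794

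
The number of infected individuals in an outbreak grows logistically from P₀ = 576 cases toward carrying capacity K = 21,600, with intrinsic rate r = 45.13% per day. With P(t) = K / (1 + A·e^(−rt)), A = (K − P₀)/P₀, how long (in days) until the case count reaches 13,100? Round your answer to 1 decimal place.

A = (21600 − 576)/576 = 36.5
13100 = 21600/(1 + 36.5·e^(−0.4513t)) → 1 + 36.5·e^(−0.4513t) = 1.64885
e^(−0.4513t) = 0.017777 → t = ln(56.25294)/0.4513 = 4.02986/0.4513

t ≈ 8.9 days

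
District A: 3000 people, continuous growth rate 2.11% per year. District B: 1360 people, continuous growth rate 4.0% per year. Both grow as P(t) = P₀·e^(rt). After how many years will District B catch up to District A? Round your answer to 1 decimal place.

t ≈ 41.9 years

3000·e^(0.0211t) = 1360·e^(0.04t)
3000/1360 = e^((0.04 − 0.0211)t) → ln(2.20588) = 0.0189·t
t = 0.79113 / 0.0189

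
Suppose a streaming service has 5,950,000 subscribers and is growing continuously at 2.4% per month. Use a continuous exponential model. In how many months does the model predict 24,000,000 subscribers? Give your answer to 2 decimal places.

24000000 = 5950000 · e^(0.024·t)
t = ln(24000000/5950000) / 0.024 = ln(4.03361) / 0.024 = 1.39466 / 0.024

t ≈ 58.11 months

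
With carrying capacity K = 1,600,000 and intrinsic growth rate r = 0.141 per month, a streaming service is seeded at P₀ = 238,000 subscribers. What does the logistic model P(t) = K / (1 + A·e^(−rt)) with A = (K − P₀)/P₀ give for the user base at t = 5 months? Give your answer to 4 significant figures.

A = (1600000 − 238000)/238000 = 5.72269
P(5) = 1600000 / (1 + 5.72269·e^(−0.141·5)) = 1600000 / (1 + 5.72269·0.494109)
= 1600000 / 3.82763 ≈ 418013.26

≈ 418,000 subscribers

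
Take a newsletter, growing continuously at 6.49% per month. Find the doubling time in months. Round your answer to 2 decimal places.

doubling time ≈ 10.68 months

doubling time = ln(2) / |r| = 0.69315 / 0.0649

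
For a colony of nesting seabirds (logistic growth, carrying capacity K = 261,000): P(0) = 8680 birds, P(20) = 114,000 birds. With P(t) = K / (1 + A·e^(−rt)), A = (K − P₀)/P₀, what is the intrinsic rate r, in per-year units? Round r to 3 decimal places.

r ≈ 0.156 per year

A = (261000 − 8680)/8680 = 29.06912
114000 = 261000/(1 + 29.06912·e^(−r·20)) → e^(−20r) = (2.28947 − 1)/29.06912 = 0.044359
r = −ln(0.044359)/20 = 3.11544/20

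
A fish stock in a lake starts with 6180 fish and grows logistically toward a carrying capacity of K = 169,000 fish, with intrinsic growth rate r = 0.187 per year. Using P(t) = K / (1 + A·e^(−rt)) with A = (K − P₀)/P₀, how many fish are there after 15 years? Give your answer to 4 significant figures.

A = (169000 − 6180)/6180 = 26.34628
P(15) = 169000 / (1 + 26.34628·e^(−0.187·15)) = 169000 / (1 + 26.34628·0.060507)
= 169000 / 2.59413 ≈ 65147.13

≈ 65,150 fish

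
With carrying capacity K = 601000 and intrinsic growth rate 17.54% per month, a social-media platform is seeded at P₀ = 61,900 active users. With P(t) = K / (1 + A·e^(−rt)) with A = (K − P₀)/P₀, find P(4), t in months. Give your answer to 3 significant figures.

≈ 113,000 active users

A = (601000 − 61900)/61900 = 8.70921
P(4) = 601000 / (1 + 8.70921·e^(−0.1754·4)) = 601000 / (1 + 8.70921·0.495791)
= 601000 / 5.31795 ≈ 113013.46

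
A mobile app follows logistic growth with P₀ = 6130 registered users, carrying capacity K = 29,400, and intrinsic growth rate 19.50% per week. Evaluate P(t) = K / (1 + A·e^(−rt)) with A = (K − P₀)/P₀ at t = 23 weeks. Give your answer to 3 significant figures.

≈ 28,200 registered users

A = (29400 − 6130)/6130 = 3.79608
P(23) = 29400 / (1 + 3.79608·e^(−0.195·23)) = 29400 / (1 + 3.79608·0.011277)
= 29400 / 1.04281 ≈ 28193.11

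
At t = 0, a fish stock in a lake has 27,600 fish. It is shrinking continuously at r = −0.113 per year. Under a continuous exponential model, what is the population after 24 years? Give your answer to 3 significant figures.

P(24) = 27600 · e^(-0.113·24) = 27600 · e^(-2.712)
= 27600 · 0.0664 ≈ 1832.75

≈ 1,830 fish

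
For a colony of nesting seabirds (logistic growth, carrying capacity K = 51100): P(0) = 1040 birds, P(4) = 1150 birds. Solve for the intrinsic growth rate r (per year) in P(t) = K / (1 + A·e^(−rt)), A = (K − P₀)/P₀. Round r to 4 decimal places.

A = (51100 − 1040)/1040 = 48.13462
1150 = 51100/(1 + 48.13462·e^(−r·4)) → e^(−4r) = (44.43478 − 1)/48.13462 = 0.902361
r = −ln(0.902361)/4 = 0.10274/4

r ≈ 0.0257 per year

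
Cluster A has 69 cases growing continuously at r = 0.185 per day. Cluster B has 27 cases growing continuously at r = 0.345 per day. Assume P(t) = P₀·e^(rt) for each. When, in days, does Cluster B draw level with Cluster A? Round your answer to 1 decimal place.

69·e^(0.185t) = 27·e^(0.345t)
69/27 = e^((0.345 − 0.185)t) → ln(2.55556) = 0.16·t
t = 0.93827 / 0.16

t ≈ 5.9 days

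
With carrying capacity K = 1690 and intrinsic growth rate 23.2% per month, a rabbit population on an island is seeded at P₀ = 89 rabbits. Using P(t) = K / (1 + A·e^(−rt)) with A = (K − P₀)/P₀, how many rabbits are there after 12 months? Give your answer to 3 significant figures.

A = (1690 − 89)/89 = 17.98876
P(12) = 1690 / (1 + 17.98876·e^(−0.232·12)) = 1690 / (1 + 17.98876·0.061791)
= 1690 / 2.11154 ≈ 800.36

≈ 800 rabbits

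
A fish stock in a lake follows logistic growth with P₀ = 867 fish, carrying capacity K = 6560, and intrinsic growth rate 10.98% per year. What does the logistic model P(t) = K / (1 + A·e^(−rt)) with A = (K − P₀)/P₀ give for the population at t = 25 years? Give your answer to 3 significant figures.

≈ 4,610 fish

A = (6560 − 867)/867 = 6.56632
P(25) = 6560 / (1 + 6.56632·e^(−0.1098·25)) = 6560 / (1 + 6.56632·0.064248)
= 6560 / 1.42187 ≈ 4613.63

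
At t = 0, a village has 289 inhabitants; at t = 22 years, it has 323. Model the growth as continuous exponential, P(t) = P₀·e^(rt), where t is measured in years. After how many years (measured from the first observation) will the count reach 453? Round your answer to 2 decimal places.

r = ln(323/289) / 22 ≈ 0.005056 per year
t = ln(453/289) / r = 0.44947 / 0.005056 ≈ 88.903

t ≈ 88.90 years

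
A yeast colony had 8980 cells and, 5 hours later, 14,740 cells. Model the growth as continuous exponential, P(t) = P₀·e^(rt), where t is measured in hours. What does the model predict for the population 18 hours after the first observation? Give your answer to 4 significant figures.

r = ln(14740/8980) / 5 ≈ 0.099113 per hour
P(18) = 8980 · e^(0.099113·18) = 8980 · 5.95383 ≈ 53465.36

≈ 53,470 cells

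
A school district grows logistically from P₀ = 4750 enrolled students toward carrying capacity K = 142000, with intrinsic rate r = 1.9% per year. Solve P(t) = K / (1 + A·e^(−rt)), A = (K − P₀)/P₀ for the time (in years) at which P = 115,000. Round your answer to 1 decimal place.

A = (142000 − 4750)/4750 = 28.89474
115000 = 142000/(1 + 28.89474·e^(−0.019t)) → 1 + 28.89474·e^(−0.019t) = 1.23478
e^(−0.019t) = 0.008125 → t = ln(123.07018)/0.019 = 4.81275/0.019

t ≈ 253.3 years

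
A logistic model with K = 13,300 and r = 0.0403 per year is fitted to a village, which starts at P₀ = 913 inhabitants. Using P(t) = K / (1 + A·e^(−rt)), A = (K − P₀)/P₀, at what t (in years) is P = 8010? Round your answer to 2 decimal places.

t ≈ 75.00 years

A = (13300 − 913)/913 = 13.56736
8010 = 13300/(1 + 13.56736·e^(−0.0403t)) → 1 + 13.56736·e^(−0.0403t) = 1.66042
e^(−0.0403t) = 0.048677 → t = ln(20.54339)/0.0403 = 3.02254/0.0403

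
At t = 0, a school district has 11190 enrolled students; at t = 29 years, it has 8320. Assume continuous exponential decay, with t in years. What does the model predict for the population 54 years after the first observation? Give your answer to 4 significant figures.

≈ 6,444 enrolled students

r = ln(8320/11190) / 29 ≈ -0.010219 per year
P(54) = 11190 · e^(-0.010219·54) = 11190 · 0.57589 ≈ 6444.2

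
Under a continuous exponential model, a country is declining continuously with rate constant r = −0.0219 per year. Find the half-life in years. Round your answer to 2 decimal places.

half-life = ln(2) / |r| = 0.69315 / 0.0219

half-life ≈ 31.65 years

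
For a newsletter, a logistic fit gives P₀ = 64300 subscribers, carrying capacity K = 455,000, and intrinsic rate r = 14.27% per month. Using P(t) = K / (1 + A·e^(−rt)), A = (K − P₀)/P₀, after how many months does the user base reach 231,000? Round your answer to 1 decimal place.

A = (455000 − 64300)/64300 = 6.07621
231000 = 455000/(1 + 6.07621·e^(−0.1427t)) → 1 + 6.07621·e^(−0.1427t) = 1.9697
e^(−0.1427t) = 0.159589 → t = ln(6.26609)/0.1427 = 1.83515/0.1427

t ≈ 12.9 months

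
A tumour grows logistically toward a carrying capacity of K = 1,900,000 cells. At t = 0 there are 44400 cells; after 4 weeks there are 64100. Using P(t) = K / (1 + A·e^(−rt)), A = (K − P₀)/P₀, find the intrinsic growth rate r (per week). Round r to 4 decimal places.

A = (1900000 − 44400)/44400 = 41.79279
64100 = 1900000/(1 + 41.79279·e^(−r·4)) → e^(−4r) = (29.64119 − 1)/41.79279 = 0.685314
r = −ln(0.685314)/4 = 0.37788/4

r ≈ 0.0945 per week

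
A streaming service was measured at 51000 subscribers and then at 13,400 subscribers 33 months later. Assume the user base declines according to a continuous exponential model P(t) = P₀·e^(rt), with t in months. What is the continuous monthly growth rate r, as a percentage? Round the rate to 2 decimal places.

r ≈ -4.05% per month

13400 = 51000 · e^(r·33)
e^(33r) = 13400/51000 = 0.26275
r = ln(0.26275) / 33 = -1.33657 / 33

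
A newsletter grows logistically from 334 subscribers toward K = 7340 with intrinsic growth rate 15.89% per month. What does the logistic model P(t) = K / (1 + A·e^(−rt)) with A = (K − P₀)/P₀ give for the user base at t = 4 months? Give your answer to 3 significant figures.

A = (7340 − 334)/334 = 20.97605
P(4) = 7340 / (1 + 20.97605·e^(−0.1589·4)) = 7340 / (1 + 20.97605·0.529618)
= 7340 / 12.10928 ≈ 606.15

≈ 606 subscribers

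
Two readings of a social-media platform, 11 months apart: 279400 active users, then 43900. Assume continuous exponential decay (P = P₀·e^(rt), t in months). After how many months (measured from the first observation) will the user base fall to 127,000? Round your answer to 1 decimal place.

t ≈ 4.7 months

r = ln(43900/279400) / 11 ≈ -0.168248 per month
t = ln(127000/279400) / r = -0.78846 / -0.168248 ≈ 4.686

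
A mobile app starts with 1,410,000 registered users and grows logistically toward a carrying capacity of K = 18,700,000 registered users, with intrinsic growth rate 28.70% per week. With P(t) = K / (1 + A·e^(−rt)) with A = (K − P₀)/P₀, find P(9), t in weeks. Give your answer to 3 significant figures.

≈ 9,710,000 registered users

A = (18700000 − 1410000)/1410000 = 12.26241
P(9) = 18700000 / (1 + 12.26241·e^(−0.287·9)) = 18700000 / (1 + 12.26241·0.075547)
= 18700000 / 1.92639 ≈ 9707283.02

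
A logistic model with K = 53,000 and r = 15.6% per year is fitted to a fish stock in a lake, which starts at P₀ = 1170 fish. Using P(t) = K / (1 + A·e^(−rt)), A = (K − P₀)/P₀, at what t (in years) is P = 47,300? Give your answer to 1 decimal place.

A = (53000 − 1170)/1170 = 44.29915
47300 = 53000/(1 + 44.29915·e^(−0.156t)) → 1 + 44.29915·e^(−0.156t) = 1.12051
e^(−0.156t) = 0.00272 → t = ln(367.60519)/0.156 = 5.90701/0.156

t ≈ 37.9 years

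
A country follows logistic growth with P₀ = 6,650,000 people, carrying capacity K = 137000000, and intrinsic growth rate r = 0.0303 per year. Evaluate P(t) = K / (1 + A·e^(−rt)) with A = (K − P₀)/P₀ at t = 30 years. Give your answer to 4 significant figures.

≈ 15,400,000 people

A = (137000000 − 6650000)/6650000 = 19.6015
P(30) = 137000000 / (1 + 19.6015·e^(−0.0303·30)) = 137000000 / (1 + 19.6015·0.402927)
= 137000000 / 8.89797 ≈ 15396763.15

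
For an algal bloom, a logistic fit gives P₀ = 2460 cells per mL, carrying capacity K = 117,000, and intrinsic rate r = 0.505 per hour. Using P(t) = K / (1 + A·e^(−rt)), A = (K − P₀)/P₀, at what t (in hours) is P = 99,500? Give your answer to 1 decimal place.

A = (117000 − 2460)/2460 = 46.56098
99500 = 117000/(1 + 46.56098·e^(−0.505t)) → 1 + 46.56098·e^(−0.505t) = 1.17588
e^(−0.505t) = 0.003777 → t = ln(264.7324)/0.505 = 5.57872/0.505

t ≈ 11.0 hours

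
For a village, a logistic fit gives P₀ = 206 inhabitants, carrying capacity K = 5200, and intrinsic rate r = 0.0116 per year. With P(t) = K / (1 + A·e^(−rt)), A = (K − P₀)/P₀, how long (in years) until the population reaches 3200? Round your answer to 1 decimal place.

A = (5200 − 206)/206 = 24.24272
3200 = 5200/(1 + 24.24272·e^(−0.0116t)) → 1 + 24.24272·e^(−0.0116t) = 1.625
e^(−0.0116t) = 0.025781 → t = ln(38.78835)/0.0116 = 3.65812/0.0116

t ≈ 315.4 years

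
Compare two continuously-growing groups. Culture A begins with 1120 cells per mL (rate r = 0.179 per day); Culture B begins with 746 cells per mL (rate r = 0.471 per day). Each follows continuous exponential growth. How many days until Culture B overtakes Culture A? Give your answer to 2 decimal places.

1120·e^(0.179t) = 746·e^(0.471t)
1120/746 = e^((0.471 − 0.179)t) → ln(1.50134) = 0.292·t
t = 0.40636 / 0.292

t ≈ 1.39 days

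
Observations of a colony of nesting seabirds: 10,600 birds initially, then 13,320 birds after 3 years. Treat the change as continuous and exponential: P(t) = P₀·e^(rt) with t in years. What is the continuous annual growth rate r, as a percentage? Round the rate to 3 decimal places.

13320 = 10600 · e^(r·3)
e^(3r) = 13320/10600 = 1.2566
r = ln(1.2566) / 3 = 0.22841 / 3

r ≈ 7.614% per year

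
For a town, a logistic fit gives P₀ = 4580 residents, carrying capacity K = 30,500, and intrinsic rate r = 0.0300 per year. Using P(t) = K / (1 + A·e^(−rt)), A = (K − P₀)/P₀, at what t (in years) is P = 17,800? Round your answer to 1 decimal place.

t ≈ 69.0 years

A = (30500 − 4580)/4580 = 5.65939
17800 = 30500/(1 + 5.65939·e^(−0.03t)) → 1 + 5.65939·e^(−0.03t) = 1.71348
e^(−0.03t) = 0.126071 → t = ln(7.93206)/0.03 = 2.07091/0.03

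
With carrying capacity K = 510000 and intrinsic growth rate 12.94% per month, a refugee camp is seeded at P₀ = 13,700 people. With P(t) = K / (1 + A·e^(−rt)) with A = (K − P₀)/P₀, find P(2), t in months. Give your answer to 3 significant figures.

≈ 17,600 people

A = (510000 − 13700)/13700 = 36.22628
P(2) = 510000 / (1 + 36.22628·e^(−0.1294·2)) = 510000 / (1 + 36.22628·0.771977)
= 510000 / 28.96587 ≈ 17606.93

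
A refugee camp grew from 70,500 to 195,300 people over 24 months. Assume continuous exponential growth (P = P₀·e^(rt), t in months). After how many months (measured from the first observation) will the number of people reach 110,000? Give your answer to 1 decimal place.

t ≈ 10.5 months

r = ln(195300/70500) / 24 ≈ 0.042455 per month
t = ln(110000/70500) / r = 0.44487 / 0.042455 ≈ 10.479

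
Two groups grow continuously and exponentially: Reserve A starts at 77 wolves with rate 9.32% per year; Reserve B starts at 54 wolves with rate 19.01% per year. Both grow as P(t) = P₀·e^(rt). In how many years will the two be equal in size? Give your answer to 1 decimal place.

77·e^(0.0932t) = 54·e^(0.1901t)
77/54 = e^((0.1901 − 0.0932)t) → ln(1.42593) = 0.0969·t
t = 0.35482 / 0.0969

t ≈ 3.7 years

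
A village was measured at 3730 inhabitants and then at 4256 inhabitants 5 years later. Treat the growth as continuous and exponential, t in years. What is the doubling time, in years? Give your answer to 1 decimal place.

doubling time ≈ 26.3 years

r = ln(4256/3730) / 5 = ln(1.14102) / 5 ≈ 0.026384 per year
doubling time = ln 2 / |r| = 0.69315 / 0.026384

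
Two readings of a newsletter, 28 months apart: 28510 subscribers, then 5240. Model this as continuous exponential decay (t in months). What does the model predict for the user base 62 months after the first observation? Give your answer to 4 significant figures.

r = ln(5240/28510) / 28 ≈ -0.060498 per month
P(62) = 28510 · e^(-0.060498·62) = 28510 · 0.0235 ≈ 669.92

≈ 669.9 subscribers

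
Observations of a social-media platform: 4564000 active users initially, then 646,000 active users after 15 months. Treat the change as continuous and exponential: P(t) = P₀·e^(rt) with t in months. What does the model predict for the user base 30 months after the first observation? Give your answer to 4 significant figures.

≈ 91,440 active users

r = ln(646000/4564000) / 15 ≈ -0.130344 per month
P(30) = 4564000 · e^(-0.130344·30) = 4564000 · 0.02003 ≈ 91436.46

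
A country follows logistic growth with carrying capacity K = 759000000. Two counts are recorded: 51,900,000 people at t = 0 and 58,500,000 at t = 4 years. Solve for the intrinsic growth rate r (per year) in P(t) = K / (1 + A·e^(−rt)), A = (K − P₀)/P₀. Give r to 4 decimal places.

r ≈ 0.0323 per year

A = (759000000 − 51900000)/51900000 = 13.62428
58500000 = 759000000/(1 + 13.62428·e^(−r·4)) → e^(−4r) = (12.97436 − 1)/13.62428 = 0.878899
r = −ln(0.878899)/4 = 0.12909/4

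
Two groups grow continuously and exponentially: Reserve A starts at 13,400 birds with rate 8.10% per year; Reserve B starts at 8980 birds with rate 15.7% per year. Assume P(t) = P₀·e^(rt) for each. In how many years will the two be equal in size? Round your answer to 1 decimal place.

t ≈ 5.3 years

13400·e^(0.081t) = 8980·e^(0.157t)
13400/8980 = e^((0.157 − 0.081)t) → ln(1.4922) = 0.076·t
t = 0.40025 / 0.076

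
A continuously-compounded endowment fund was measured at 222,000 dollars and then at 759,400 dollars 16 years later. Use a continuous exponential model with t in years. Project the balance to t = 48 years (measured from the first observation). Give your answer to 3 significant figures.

r = ln(759400/222000) / 16 ≈ 0.076866 per year
P(48) = 222000 · e^(0.076866·48) = 222000 · 40.02698 ≈ 8885990.19

≈ 8,890,000 dollars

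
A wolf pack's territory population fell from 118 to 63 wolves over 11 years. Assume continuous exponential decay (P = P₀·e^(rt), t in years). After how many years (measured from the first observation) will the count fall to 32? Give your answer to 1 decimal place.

r = ln(63/118) / 11 ≈ -0.05705 per year
t = ln(32/118) / r = -1.30495 / -0.05705 ≈ 22.874

t ≈ 22.9 years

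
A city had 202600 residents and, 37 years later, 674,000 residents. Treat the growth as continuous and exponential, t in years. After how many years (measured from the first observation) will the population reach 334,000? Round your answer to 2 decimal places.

t ≈ 15.39 years

r = ln(674000/202600) / 37 ≈ 0.032486 per year
t = ln(334000/202600) / r = 0.49991 / 0.032486 ≈ 15.388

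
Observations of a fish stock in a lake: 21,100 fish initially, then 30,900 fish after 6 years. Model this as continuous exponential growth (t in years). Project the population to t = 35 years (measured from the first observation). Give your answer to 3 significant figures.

r = ln(30900/21100) / 6 ≈ 0.063581 per year
P(35) = 21100 · e^(0.063581·35) = 21100 · 9.25643 ≈ 195310.65

≈ 195,000 fish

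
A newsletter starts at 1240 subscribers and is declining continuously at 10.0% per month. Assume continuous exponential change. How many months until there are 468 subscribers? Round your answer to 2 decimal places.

t ≈ 9.74 months

468 = 1240 · e^(-0.1·t)
t = ln(468/1240) / -0.1 = ln(0.37742) / -0.1 = -0.9744 / -0.1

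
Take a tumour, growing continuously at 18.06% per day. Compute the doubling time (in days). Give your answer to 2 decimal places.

doubling time = ln(2) / |r| = 0.69315 / 0.1806

doubling time ≈ 3.84 days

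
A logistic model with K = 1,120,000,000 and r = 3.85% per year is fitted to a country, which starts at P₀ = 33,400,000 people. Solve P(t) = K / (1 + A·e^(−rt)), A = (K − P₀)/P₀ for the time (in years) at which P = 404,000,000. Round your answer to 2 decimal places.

A = (1120000000 − 33400000)/33400000 = 32.53293
404000000 = 1120000000/(1 + 32.53293·e^(−0.0385t)) → 1 + 32.53293·e^(−0.0385t) = 2.77228
e^(−0.0385t) = 0.054476 → t = ln(18.35657)/0.0385 = 2.90999/0.0385

t ≈ 75.58 years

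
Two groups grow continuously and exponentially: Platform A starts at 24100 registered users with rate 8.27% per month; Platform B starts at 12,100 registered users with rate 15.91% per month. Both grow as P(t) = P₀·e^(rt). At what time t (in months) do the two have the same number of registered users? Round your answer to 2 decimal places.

t ≈ 9.02 months

24100·e^(0.0827t) = 12100·e^(0.1591t)
24100/12100 = e^((0.1591 − 0.0827)t) → ln(1.99174) = 0.0764·t
t = 0.68901 / 0.0764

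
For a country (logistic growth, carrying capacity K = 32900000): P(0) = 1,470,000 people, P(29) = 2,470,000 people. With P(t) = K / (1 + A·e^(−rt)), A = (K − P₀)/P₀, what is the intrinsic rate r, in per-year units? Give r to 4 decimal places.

r ≈ 0.0190 per year

A = (32900000 − 1470000)/1470000 = 21.38095
2470000 = 32900000/(1 + 21.38095·e^(−r·29)) → e^(−29r) = (13.31984 − 1)/21.38095 = 0.576206
r = −ln(0.576206)/29 = 0.55129/29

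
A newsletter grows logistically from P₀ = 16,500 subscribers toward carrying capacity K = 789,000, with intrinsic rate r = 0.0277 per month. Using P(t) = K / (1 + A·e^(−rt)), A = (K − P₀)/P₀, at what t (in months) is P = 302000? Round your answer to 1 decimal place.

t ≈ 121.6 months

A = (789000 − 16500)/16500 = 46.81818
302000 = 789000/(1 + 46.81818·e^(−0.0277t)) → 1 + 46.81818·e^(−0.0277t) = 2.61258
e^(−0.0277t) = 0.034444 → t = ln(29.03304)/0.0277 = 3.36843/0.0277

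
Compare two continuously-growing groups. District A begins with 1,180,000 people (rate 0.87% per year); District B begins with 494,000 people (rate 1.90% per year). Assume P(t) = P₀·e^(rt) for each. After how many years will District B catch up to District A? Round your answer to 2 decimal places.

1180000·e^(0.0087t) = 494000·e^(0.019t)
1180000/494000 = e^((0.019 − 0.0087)t) → ln(2.38866) = 0.0103·t
t = 0.87073 / 0.0103

t ≈ 84.54 years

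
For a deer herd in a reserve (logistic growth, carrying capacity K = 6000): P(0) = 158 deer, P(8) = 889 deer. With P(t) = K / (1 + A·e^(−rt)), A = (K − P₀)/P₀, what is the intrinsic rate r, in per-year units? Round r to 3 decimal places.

A = (6000 − 158)/158 = 36.97468
889 = 6000/(1 + 36.97468·e^(−r·8)) → e^(−8r) = (6.74916 − 1)/36.97468 = 0.155489
r = −ln(0.155489)/8 = 1.86118/8

r ≈ 0.233 per year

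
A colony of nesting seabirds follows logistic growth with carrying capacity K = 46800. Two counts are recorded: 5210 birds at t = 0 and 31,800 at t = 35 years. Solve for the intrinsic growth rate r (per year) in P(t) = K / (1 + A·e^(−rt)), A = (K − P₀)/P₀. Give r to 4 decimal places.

A = (46800 − 5210)/5210 = 7.98273
31800 = 46800/(1 + 7.98273·e^(−r·35)) → e^(−35r) = (1.4717 − 1)/7.98273 = 0.05909
r = −ln(0.05909)/35 = 2.8287/35

r ≈ 0.0808 per year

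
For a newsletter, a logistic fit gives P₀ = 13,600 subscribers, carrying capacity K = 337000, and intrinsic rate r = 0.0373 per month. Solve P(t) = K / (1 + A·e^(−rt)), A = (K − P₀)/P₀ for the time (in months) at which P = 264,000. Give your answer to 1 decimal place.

A = (337000 − 13600)/13600 = 23.77941
264000 = 337000/(1 + 23.77941·e^(−0.0373t)) → 1 + 23.77941·e^(−0.0373t) = 1.27652
e^(−0.0373t) = 0.011628 → t = ln(85.99678)/0.0373 = 4.45431/0.0373

t ≈ 119.4 months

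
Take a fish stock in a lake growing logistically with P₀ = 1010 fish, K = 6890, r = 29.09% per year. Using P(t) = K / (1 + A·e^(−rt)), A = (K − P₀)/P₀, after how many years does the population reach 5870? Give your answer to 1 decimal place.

A = (6890 − 1010)/1010 = 5.82178
5870 = 6890/(1 + 5.82178·e^(−0.2909t)) → 1 + 5.82178·e^(−0.2909t) = 1.17376
e^(−0.2909t) = 0.029847 → t = ln(33.50379)/0.2909 = 3.51166/0.2909

t ≈ 12.1 years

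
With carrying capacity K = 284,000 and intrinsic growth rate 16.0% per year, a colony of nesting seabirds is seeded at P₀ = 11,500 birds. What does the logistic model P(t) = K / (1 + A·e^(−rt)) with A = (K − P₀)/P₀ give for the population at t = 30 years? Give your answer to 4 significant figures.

≈ 237,700 birds

A = (284000 − 11500)/11500 = 23.69565
P(30) = 284000 / (1 + 23.69565·e^(−0.16·30)) = 284000 / (1 + 23.69565·0.00823)
= 284000 / 1.19501 ≈ 237655.07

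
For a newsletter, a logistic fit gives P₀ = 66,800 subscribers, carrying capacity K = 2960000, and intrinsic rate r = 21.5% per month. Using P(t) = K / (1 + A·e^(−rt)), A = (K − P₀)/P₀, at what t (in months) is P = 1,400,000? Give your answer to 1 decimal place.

t ≈ 17.0 months

A = (2960000 − 66800)/66800 = 43.31138
1400000 = 2960000/(1 + 43.31138·e^(−0.215t)) → 1 + 43.31138·e^(−0.215t) = 2.11429
e^(−0.215t) = 0.025727 → t = ln(38.86918)/0.215 = 3.6602/0.215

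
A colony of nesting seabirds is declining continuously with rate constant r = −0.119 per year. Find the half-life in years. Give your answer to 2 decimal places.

half-life = ln(2) / |r| = 0.69315 / 0.119

half-life ≈ 5.82 years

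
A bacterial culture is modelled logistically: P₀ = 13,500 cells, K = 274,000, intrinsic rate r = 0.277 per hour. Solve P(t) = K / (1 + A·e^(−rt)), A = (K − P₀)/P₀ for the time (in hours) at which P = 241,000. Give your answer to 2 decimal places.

t ≈ 17.86 hours

A = (274000 − 13500)/13500 = 19.2963
241000 = 274000/(1 + 19.2963·e^(−0.277t)) → 1 + 19.2963·e^(−0.277t) = 1.13693
e^(−0.277t) = 0.007096 → t = ln(140.92144)/0.277 = 4.9482/0.277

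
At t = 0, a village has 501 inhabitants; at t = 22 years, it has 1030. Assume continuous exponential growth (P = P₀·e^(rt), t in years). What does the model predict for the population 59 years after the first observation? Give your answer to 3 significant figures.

≈ 3,460 inhabitants

r = ln(1030/501) / 22 ≈ 0.032759 per year
P(59) = 501 · e^(0.032759·59) = 501 · 6.90888 ≈ 3461.35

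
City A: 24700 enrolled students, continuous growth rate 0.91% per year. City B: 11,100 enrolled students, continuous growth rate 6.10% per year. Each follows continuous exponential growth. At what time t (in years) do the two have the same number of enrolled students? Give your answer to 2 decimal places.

24700·e^(0.0091t) = 11100·e^(0.061t)
24700/11100 = e^((0.061 − 0.0091)t) → ln(2.22523) = 0.0519·t
t = 0.79986 / 0.0519

t ≈ 15.41 years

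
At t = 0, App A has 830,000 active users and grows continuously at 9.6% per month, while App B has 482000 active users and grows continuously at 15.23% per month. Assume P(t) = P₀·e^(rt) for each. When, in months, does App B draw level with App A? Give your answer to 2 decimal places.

t ≈ 9.65 months

830000·e^(0.096t) = 482000·e^(0.1523t)
830000/482000 = e^((0.1523 − 0.096)t) → ln(1.72199) = 0.0563·t
t = 0.54348 / 0.0563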